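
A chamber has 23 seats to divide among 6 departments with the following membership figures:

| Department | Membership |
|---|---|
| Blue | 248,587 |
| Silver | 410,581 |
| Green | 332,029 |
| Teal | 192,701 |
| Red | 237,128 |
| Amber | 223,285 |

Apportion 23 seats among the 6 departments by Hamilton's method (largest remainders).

Total 1644311; standard divisor 1644311/23 ≈ 71491.783.
Standard quotas: Blue 3.4771, Silver 5.7431, Green 4.6443, Teal 2.6954, Red 3.3169, Amber 3.1232.
Lower quotas: Blue 3, Silver 5, Green 4, Teal 2, Red 3, Amber 3 (sum 20, leaving 3 seats).
Remainders in descending order: Silver 0.7431, Teal 0.6954, Green 0.6443, Blue 0.4771, Red 0.3169, Amber 0.1232.
The surplus seats go to Silver, Teal, Green.

Blue 3, Silver 6, Green 5, Teal 3, Red 3, Amber 3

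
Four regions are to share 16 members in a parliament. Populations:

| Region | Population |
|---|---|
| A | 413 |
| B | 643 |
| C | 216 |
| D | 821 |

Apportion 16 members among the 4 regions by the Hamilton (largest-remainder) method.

A 3, B 5, C 2, D 6

Total 2093; standard divisor 2093/16 ≈ 130.812.
Standard quotas: A 3.157, B 4.915, C 1.651, D 6.276.
Lower quotas: A 3, B 4, C 1, D 6 (sum 14, leaving 2 seats).
Remainders in descending order: B 0.915, C 0.651, D 0.276, A 0.157.
Largest remainders: B, C receive the extra seats.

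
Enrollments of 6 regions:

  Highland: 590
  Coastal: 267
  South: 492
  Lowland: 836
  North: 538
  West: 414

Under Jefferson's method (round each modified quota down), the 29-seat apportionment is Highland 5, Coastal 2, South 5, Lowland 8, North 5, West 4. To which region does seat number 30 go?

Priority for the next seat is population ÷ (current seats + 1).
Priorities: Highland 98.333, Coastal 89.000, South 82.000, Lowland 92.889, North 89.667, West 82.800.
Highest priority: Highland.

Highland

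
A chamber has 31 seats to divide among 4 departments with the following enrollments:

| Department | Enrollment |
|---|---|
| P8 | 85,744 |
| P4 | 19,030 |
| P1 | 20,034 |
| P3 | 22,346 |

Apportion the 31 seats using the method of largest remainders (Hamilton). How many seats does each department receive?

Standard divisor: 147154 ÷ 31 ≈ 4746.903.
Standard quotas: P8 18.0631, P4 4.0089, P1 4.2204, P3 4.7075.
Lower quotas: P8 18, P4 4, P1 4, P3 4 (sum 30, leaving 1 seat).
Remainders in descending order: P3 0.7075, P1 0.2204, P8 0.0631, P4 0.0089.
The surplus seat goes to P3.

P8: 18; P4: 4; P1: 4; P3: 5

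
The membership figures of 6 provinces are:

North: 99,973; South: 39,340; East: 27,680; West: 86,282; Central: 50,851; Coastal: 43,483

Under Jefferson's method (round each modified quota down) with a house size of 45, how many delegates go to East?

Standard divisor 347609/45 ≈ 7724.644; standard quotas: North 12.942, South 5.093, East 3.583, West 11.170, Central 6.583, Coastal 5.629.
Rounding down gives 12, 5, 3, 11, 6, 5 = 42 seats, so the divisor must be adjusted.
With modified divisor 7220: modified quotas North 13.847, South 5.449, East 3.834, West 11.950, Central 7.043, Coastal 6.023.
Rounding down: North 13, South 5, East 3, West 11, Central 7, Coastal 6 (total 45).
East receives 3.

3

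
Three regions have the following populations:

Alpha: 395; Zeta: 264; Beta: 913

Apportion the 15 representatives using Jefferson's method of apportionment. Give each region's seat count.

Standard divisor 1572/15 ≈ 104.8; standard quotas: Alpha 3.769, Zeta 2.519, Beta 8.712.
Rounding down gives 3, 2, 8 = 13 seats, so the divisor must be adjusted.
With modified divisor 95: modified quotas Alpha 4.158, Zeta 2.779, Beta 9.611.
Rounding down: Alpha 4, Zeta 2, Beta 9 (total 15).

Alpha=4; Zeta=2; Beta=9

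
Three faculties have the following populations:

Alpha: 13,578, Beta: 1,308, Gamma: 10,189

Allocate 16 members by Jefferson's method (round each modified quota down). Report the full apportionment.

Standard divisor 25075/16 ≈ 1567.188; standard quotas: Alpha 8.664, Beta 0.835, Gamma 6.501.
Rounding down gives 8, 0, 6 = 14 seats, so the divisor must be adjusted.
With modified divisor 1400: modified quotas Alpha 9.699, Beta 0.934, Gamma 7.278.
Rounding down: Alpha 9, Beta 0, Gamma 7 (total 16).

Alpha=9, Beta=0, Gamma=7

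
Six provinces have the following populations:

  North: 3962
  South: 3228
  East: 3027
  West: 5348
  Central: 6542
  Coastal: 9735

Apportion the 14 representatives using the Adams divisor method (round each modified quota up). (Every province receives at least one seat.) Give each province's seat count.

Standard divisor 31842/14 ≈ 2274.429; standard quotas: North 1.742, South 1.419, East 1.331, West 2.351, Central 2.876, Coastal 4.280.
Rounding up gives 2, 2, 2, 3, 3, 5 = 17 seats, so the divisor must be adjusted.
With modified divisor 3100: modified quotas North 1.278, South 1.041, East 0.976, West 1.725, Central 2.110, Coastal 3.140.
Rounding up: North 2, South 2, East 1, West 2, Central 3, Coastal 4 (total 14).

North: 2, South: 2, East: 1, West: 2, Central: 3, Coastal: 4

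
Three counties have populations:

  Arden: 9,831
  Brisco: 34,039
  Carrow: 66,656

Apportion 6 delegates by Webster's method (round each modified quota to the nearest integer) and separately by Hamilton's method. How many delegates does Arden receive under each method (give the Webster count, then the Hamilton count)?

1 and 0

Webster: Arden 1, Brisco 2, Carrow 3.
Hamilton: Arden 0, Brisco 2, Carrow 4.
Arden gets 1 under Webster and 0 under Hamilton.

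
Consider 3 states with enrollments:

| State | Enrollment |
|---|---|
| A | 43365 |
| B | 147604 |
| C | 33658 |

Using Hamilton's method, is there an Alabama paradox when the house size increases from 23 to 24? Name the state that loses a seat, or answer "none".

C

At 23 seats: A 4, B 15, C 4.
At 24 seats: A 5, B 16, C 3.
C drops from 4 to 3.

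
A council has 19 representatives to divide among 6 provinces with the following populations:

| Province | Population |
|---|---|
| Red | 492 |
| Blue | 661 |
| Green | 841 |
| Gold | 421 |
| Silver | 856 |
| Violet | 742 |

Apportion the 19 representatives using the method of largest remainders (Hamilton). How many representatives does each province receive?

Red: 2, Blue: 3, Green: 4, Gold: 2, Silver: 4, Violet: 4

The standard divisor is 4013/19 ≈ 211.211.
Standard quotas: Red 2.329, Blue 3.130, Green 3.982, Gold 1.993, Silver 4.053, Violet 3.513.
Lower quotas: Red 2, Blue 3, Green 3, Gold 1, Silver 4, Violet 3 (sum 16, leaving 3 seats).
Remainders in descending order: Gold 0.993, Green 0.982, Violet 0.513, Red 0.329, Blue 0.130, Silver 0.053.
The surplus seats go to Gold, Green, Violet.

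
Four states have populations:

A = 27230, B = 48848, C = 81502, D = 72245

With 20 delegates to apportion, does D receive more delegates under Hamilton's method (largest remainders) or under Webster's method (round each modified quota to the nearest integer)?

Webster

Hamilton: A 3, B 4, C 7, D 6.
Webster: A 2, B 4, C 7, D 7.
D gets 6 under Hamilton and 7 under Webster.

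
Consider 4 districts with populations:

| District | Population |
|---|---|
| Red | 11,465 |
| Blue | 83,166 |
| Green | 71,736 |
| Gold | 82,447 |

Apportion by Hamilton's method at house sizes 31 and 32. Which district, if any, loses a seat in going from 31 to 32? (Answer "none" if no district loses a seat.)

At 31 seats: Red 2, Blue 10, Green 9, Gold 10.
At 32 seats: Red 1, Blue 11, Green 9, Gold 11.
Red drops from 2 to 1.

Red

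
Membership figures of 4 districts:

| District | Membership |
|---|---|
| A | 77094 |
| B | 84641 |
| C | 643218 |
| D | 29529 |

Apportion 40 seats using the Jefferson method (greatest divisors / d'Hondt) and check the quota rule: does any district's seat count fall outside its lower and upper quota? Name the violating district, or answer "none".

Standard quotas: A 3.695, B 4.057, C 30.832, D 1.415.
Jefferson allocation: A 3, B 4, C 32, D 1.
C has quota 30.832 (lower 30, upper 31) but receives 32 — outside the quota interval.

C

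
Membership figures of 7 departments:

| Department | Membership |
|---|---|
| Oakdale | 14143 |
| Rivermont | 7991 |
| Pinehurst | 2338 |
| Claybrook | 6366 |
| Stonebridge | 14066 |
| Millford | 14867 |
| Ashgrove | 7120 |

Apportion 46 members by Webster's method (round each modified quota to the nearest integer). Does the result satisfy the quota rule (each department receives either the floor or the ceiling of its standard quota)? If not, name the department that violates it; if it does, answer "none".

none

Standard quotas: Oakdale 9.726, Rivermont 5.495, Pinehurst 1.608, Claybrook 4.378, Stonebridge 9.673, Millford 10.224, Ashgrove 4.896.
Webster allocation: Oakdale 10, Rivermont 5, Pinehurst 2, Claybrook 4, Stonebridge 10, Millford 10, Ashgrove 5.
Every allocation lies between the lower and upper quota.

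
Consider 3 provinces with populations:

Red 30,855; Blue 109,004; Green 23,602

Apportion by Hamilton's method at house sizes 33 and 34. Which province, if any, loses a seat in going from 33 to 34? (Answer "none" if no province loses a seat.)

At 33 seats: Red 6, Blue 22, Green 5.
At 34 seats: Red 6, Blue 23, Green 5.
No province's allocation decreased.

none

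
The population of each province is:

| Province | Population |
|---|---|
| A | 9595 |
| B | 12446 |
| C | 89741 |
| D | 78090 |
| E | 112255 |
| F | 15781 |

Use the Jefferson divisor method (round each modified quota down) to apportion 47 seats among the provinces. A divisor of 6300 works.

A: 1; B: 1; C: 14; D: 12; E: 17; F: 2

With modified divisor 6300: modified quotas A 1.523, B 1.976, C 14.245, D 12.395, E 17.818, F 2.505.
Rounding down: A 1, B 1, C 14, D 12, E 17, F 2 (total 47).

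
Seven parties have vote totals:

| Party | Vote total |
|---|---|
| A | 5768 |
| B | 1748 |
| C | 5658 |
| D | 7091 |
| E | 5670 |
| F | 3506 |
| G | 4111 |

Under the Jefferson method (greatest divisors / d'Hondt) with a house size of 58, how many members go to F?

6

Standard divisor 33552/58 ≈ 578.483; standard quotas: A 9.971, B 3.022, C 9.781, D 12.258, E 9.802, F 6.061, G 7.107.
Rounding down gives 9, 3, 9, 12, 9, 6, 7 = 55 seats, so the divisor must be adjusted.
With modified divisor 560: modified quotas A 10.300, B 3.121, C 10.104, D 12.662, E 10.125, F 6.261, G 7.341.
Rounding down: A 10, B 3, C 10, D 12, E 10, F 6, G 7 (total 58).
F receives 6.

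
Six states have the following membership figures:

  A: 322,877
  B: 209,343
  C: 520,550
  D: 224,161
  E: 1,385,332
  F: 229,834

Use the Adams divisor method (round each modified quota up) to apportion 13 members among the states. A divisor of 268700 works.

A 2, B 1, C 2, D 1, E 6, F 1

With modified divisor 268700: modified quotas A 1.202, B 0.779, C 1.937, D 0.834, E 5.156, F 0.855.
Rounding up: A 2, B 1, C 2, D 1, E 6, F 1 (total 13).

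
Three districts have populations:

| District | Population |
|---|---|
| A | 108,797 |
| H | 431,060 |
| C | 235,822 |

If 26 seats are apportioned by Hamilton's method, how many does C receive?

8

The standard divisor is 775679/26 ≈ 29833.808.
Standard quotas: A 3.6468, H 14.4487, C 7.9045.
Lower quotas: A 3, H 14, C 7 (sum 24, leaving 2 seats).
Remainders in descending order: C 0.9045, A 0.6468, H 0.4487.
Largest remainders: C, A receive the extra seats.
C receives 8.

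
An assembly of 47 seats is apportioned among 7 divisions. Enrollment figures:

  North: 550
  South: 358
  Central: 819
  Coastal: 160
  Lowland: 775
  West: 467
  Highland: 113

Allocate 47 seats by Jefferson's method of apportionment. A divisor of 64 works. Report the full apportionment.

With modified divisor 64: modified quotas North 8.594, South 5.594, Central 12.797, Coastal 2.500, Lowland 12.109, West 7.297, Highland 1.766.
Rounding down: North 8, South 5, Central 12, Coastal 2, Lowland 12, West 7, Highland 1 (total 47).

North 8, South 5, Central 12, Coastal 2, Lowland 12, West 7, Highland 1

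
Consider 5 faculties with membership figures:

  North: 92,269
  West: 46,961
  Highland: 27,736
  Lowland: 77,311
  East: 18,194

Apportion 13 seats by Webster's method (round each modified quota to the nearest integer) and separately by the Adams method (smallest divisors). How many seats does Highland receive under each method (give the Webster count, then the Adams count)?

1 and 2

Webster: North 5, West 2, Highland 1, Lowland 4, East 1.
Adams: North 4, West 2, Highland 2, Lowland 4, East 1.
Highland gets 1 under Webster and 2 under Adams.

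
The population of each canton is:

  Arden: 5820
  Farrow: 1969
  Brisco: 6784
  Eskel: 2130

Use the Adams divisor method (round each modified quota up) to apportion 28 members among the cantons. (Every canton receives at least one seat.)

Arden: 9, Farrow: 4, Brisco: 11, Eskel: 4

Standard divisor 16703/28 ≈ 596.536; standard quotas: Arden 9.756, Farrow 3.301, Brisco 11.372, Eskel 3.571.
Rounding up gives 10, 4, 12, 4 = 30 seats, so the divisor must be adjusted.
With modified divisor 650: modified quotas Arden 8.954, Farrow 3.029, Brisco 10.437, Eskel 3.277.
Rounding up: Arden 9, Farrow 4, Brisco 11, Eskel 4 (total 28).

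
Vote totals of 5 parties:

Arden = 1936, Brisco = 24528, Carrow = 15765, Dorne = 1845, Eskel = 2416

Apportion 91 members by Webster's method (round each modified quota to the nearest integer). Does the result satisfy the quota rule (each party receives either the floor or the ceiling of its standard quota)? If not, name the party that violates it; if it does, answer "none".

Brisco

Standard quotas: Arden 3.790, Brisco 48.011, Carrow 30.859, Dorne 3.611, Eskel 4.729.
Webster allocation: Arden 4, Brisco 47, Carrow 31, Dorne 4, Eskel 5.
Brisco has quota 48.011 (lower 48, upper 49) but receives 47 — outside the quota interval.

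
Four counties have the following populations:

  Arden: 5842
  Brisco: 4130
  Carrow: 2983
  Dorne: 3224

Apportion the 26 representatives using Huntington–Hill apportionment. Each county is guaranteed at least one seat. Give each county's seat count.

With divisor 627: modified quotas Arden 9.317, Brisco 6.587, Carrow 4.758, Dorne 5.142.
Geometric-mean thresholds: Arden √(9·10)=9.487, Brisco √(6·7)=6.481, Carrow √(4·5)=4.472, Dorne √(5·6)=5.477.
Each quota rounded against its threshold gives Arden 9, Brisco 7, Carrow 5, Dorne 5 (total 26).

Arden=9, Brisco=7, Carrow=5, Dorne=5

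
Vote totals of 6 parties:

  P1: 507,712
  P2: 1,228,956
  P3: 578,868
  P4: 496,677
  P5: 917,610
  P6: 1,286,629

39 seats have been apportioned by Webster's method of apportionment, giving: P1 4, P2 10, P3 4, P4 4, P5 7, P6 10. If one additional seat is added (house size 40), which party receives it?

P3

Priority for the next seat is population ÷ (current seats + 0.5).
Priorities: P1 112824.889, P2 117043.429, P3 128637.333, P4 110372.667, P5 122348.000, P6 122536.095.
Highest priority: P3.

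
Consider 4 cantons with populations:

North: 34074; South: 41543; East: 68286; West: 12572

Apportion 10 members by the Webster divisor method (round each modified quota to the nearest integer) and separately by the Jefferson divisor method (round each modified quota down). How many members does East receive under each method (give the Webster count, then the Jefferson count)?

Webster: North 2, South 3, East 4, West 1.
Jefferson: North 2, South 3, East 5, West 0.
East gets 4 under Webster and 5 under Jefferson.

4 and 5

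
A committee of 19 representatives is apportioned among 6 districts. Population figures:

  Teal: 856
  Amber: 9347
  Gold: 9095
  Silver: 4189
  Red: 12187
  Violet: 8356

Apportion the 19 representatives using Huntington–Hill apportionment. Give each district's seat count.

With divisor 2519: modified quotas Teal 0.340, Amber 3.711, Gold 3.611, Silver 1.663, Red 4.838, Violet 3.317.
Geometric-mean thresholds: Teal (min 1), Amber √(3·4)=3.464, Gold √(3·4)=3.464, Silver √(1·2)=1.414, Red √(4·5)=4.472, Violet √(3·4)=3.464.
Each quota rounded against its threshold gives Teal 1, Amber 4, Gold 4, Silver 2, Red 5, Violet 3 (total 19).

Teal 1, Amber 4, Gold 4, Silver 2, Red 5, Violet 3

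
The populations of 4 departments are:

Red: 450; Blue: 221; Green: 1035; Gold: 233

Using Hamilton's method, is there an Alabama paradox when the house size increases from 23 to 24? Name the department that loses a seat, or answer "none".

At 23 seats: Red 5, Blue 3, Green 12, Gold 3.
At 24 seats: Red 5, Blue 3, Green 13, Gold 3.
No department's allocation decreased.

none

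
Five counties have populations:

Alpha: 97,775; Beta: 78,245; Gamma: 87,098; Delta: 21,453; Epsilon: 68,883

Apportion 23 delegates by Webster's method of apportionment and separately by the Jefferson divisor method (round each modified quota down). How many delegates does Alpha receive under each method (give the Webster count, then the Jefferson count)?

Webster: Alpha 6, Beta 5, Gamma 6, Delta 1, Epsilon 5.
Jefferson: Alpha 7, Beta 5, Gamma 6, Delta 1, Epsilon 4.
Alpha gets 6 under Webster and 7 under Jefferson.

6 and 7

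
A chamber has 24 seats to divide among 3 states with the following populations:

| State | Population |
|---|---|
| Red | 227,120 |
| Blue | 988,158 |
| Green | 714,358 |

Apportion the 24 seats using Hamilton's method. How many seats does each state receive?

Total 1929636; standard divisor 1929636/24 ≈ 80401.5.
Standard quotas: Red 2.8248, Blue 12.2903, Green 8.8849.
Lower quotas: Red 2, Blue 12, Green 8 (sum 22, leaving 2 seats).
Remainders in descending order: Green 0.8849, Red 0.8248, Blue 0.2903.
The surplus seats go to Green, Red.

Red 3; Blue 12; Green 9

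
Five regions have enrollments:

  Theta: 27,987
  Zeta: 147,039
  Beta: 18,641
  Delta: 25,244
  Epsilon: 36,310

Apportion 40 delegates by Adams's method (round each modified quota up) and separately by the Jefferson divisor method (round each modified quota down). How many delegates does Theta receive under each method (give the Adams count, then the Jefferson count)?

Adams: Theta 5, Zeta 22, Beta 3, Delta 4, Epsilon 6.
Jefferson: Theta 4, Zeta 24, Beta 3, Delta 4, Epsilon 5.
Theta gets 5 under Adams and 4 under Jefferson.

5 and 4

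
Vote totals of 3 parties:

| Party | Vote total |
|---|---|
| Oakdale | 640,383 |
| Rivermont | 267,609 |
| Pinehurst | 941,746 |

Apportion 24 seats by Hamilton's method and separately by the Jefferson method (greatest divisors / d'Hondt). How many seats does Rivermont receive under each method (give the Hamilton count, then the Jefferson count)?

Hamilton: Oakdale 8, Rivermont 4, Pinehurst 12.
Jefferson: Oakdale 8, Rivermont 3, Pinehurst 13.
Rivermont gets 4 under Hamilton and 3 under Jefferson.

4 and 3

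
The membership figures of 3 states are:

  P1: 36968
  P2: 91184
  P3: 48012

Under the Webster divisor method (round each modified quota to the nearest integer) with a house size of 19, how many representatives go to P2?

Standard divisor 176164/19 ≈ 9271.789; standard quotas: P1 3.987, P2 9.835, P3 5.178.
Rounding to the nearest integer gives P1 4, P2 10, P3 5 — total 19, matching the house size, so no adjustment is needed.
P2 receives 10.

10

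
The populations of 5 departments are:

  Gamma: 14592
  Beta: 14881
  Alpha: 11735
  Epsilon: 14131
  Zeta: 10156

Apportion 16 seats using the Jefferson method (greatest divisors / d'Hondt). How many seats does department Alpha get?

3

Standard divisor 65495/16 ≈ 4093.438; standard quotas: Gamma 3.565, Beta 3.635, Alpha 2.867, Epsilon 3.452, Zeta 2.481.
Rounding down gives 3, 3, 2, 3, 2 = 13 seats, so the divisor must be adjusted.
With modified divisor 3600: modified quotas Gamma 4.053, Beta 4.134, Alpha 3.260, Epsilon 3.925, Zeta 2.821.
Rounding down: Gamma 4, Beta 4, Alpha 3, Epsilon 3, Zeta 2 (total 16).
Alpha receives 3.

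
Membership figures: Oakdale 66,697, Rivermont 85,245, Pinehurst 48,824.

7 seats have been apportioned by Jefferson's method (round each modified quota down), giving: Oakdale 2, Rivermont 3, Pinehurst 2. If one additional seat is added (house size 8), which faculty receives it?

Oakdale

Priority for the next seat is population ÷ (current seats + 1).
Priorities: Oakdale 22232.333, Rivermont 21311.250, Pinehurst 16274.667.
Highest priority: Oakdale.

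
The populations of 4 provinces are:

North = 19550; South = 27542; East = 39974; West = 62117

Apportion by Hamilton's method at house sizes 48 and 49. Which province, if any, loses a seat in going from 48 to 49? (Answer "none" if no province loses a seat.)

At 48 seats: North 6, South 9, East 13, West 20.
At 49 seats: North 7, South 9, East 13, West 20.
No province's allocation decreased.

none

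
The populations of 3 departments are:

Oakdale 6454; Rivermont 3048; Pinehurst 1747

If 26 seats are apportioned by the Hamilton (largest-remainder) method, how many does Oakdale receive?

15

Total 11249; standard divisor 11249/26 ≈ 432.654.
Standard quotas: Oakdale 14.9172, Rivermont 7.0449, Pinehurst 4.0379.
Lower quotas: Oakdale 14, Rivermont 7, Pinehurst 4 (sum 25, leaving 1 seat).
Remainders in descending order: Oakdale 0.9172, Rivermont 0.0449, Pinehurst 0.0379.
Largest remainder: Oakdale receives the extra seat.
Oakdale receives 15.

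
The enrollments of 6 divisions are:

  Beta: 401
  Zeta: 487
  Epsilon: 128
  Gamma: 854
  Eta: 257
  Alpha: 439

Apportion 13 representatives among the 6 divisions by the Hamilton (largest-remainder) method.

Standard divisor: 2566 ÷ 13 ≈ 197.385.
Standard quotas: Beta 2.032, Zeta 2.467, Epsilon 0.648, Gamma 4.327, Eta 1.302, Alpha 2.224.
Lower quotas: Beta 2, Zeta 2, Epsilon 0, Gamma 4, Eta 1, Alpha 2 (sum 11, leaving 2 seats).
Remainders in descending order: Epsilon 0.648, Zeta 0.467, Gamma 0.327, Eta 0.302, Alpha 0.224, Beta 0.032.
Largest remainders: Epsilon, Zeta receive the extra seats.

Beta=2, Zeta=3, Epsilon=1, Gamma=4, Eta=1, Alpha=2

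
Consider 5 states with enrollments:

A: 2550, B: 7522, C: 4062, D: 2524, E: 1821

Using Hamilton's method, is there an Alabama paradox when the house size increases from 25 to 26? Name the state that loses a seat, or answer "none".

E

At 25 seats: A 3, B 10, C 6, D 3, E 3.
At 26 seats: A 4, B 11, C 6, D 3, E 2.
E drops from 3 to 2.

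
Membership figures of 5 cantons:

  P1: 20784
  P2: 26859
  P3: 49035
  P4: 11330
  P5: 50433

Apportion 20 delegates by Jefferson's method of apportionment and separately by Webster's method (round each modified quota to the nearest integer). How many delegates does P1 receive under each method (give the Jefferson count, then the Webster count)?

2 and 3

Jefferson: P1 2, P2 3, P3 7, P4 1, P5 7.
Webster: P1 3, P2 3, P3 6, P4 1, P5 7.
P1 gets 2 under Jefferson and 3 under Webster.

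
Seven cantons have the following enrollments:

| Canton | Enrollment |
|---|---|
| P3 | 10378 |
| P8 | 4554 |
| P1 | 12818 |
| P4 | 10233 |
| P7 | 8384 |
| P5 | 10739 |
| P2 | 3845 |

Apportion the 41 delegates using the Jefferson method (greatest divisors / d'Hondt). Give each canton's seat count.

Standard divisor 60951/41 ≈ 1486.61; standard quotas: P3 6.981, P8 3.063, P1 8.622, P4 6.883, P7 5.640, P5 7.224, P2 2.586.
Rounding down gives 6, 3, 8, 6, 5, 7, 2 = 37 seats, so the divisor must be adjusted.
With modified divisor 1370: modified quotas P3 7.575, P8 3.324, P1 9.356, P4 7.469, P7 6.120, P5 7.839, P2 2.807.
Rounding down: P3 7, P8 3, P1 9, P4 7, P7 6, P5 7, P2 2 (total 41).

P3=7; P8=3; P1=9; P4=7; P7=6; P5=7; P2=2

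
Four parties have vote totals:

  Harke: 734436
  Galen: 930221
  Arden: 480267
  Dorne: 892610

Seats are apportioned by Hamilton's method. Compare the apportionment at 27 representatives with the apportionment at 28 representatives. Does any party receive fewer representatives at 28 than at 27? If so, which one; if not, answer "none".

At 27 seats: Harke 7, Galen 8, Arden 4, Dorne 8.
At 28 seats: Harke 7, Galen 9, Arden 4, Dorne 8.
No party's allocation decreased.

none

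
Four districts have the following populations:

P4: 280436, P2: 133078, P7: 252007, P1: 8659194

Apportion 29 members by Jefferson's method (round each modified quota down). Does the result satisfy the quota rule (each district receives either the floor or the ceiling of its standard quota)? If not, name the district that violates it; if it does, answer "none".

P1

Standard quotas: P4 0.872, P2 0.414, P7 0.784, P1 26.930.
Jefferson allocation: P4 0, P2 0, P7 0, P1 29.
P1 has quota 26.930 (lower 26, upper 27) but receives 29 — outside the quota interval.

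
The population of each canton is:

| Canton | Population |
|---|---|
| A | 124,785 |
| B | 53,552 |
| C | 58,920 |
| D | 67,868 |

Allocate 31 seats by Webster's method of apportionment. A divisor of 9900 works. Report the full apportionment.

With modified divisor 9900: modified quotas A 12.605, B 5.409, C 5.952, D 6.855.
Rounding to the nearest integer: A 13, B 5, C 6, D 7 (total 31).

A 13, B 5, C 6, D 7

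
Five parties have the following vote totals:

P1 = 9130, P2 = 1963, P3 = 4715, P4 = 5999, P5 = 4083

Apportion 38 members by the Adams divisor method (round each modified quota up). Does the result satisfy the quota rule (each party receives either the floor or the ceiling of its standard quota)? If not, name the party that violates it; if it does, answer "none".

Standard quotas: P1 13.401, P2 2.881, P3 6.920, P4 8.805, P5 5.993.
Adams allocation: P1 13, P2 3, P3 7, P4 9, P5 6.
Every allocation lies between the lower and upper quota.

none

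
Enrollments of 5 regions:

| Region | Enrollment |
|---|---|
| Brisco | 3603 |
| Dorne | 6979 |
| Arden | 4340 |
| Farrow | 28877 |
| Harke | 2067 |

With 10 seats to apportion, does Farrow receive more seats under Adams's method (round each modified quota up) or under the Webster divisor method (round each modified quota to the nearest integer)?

Adams: Brisco 1, Dorne 2, Arden 1, Farrow 5, Harke 1.
Webster: Brisco 1, Dorne 2, Arden 1, Farrow 6, Harke 0.
Farrow gets 5 under Adams and 6 under Webster.

Webster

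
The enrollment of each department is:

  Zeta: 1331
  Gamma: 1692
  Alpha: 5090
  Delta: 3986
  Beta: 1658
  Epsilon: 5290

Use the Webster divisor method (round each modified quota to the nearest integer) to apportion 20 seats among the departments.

Zeta 1, Gamma 2, Alpha 5, Delta 4, Beta 2, Epsilon 6

Standard divisor 19047/20 ≈ 952.35; standard quotas: Zeta 1.398, Gamma 1.777, Alpha 5.345, Delta 4.185, Beta 1.741, Epsilon 5.555.
Rounding to the nearest integer gives Zeta 1, Gamma 2, Alpha 5, Delta 4, Beta 2, Epsilon 6 — total 20, matching the house size, so no adjustment is needed.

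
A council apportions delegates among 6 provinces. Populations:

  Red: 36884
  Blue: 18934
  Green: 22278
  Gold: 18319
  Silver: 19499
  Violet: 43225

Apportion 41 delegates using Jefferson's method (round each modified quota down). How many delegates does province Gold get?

Standard divisor 159139/41 ≈ 3881.439; standard quotas: Red 9.503, Blue 4.878, Green 5.740, Gold 4.720, Silver 5.024, Violet 11.136.
Rounding down gives 9, 4, 5, 4, 5, 11 = 38 seats, so the divisor must be adjusted.
With modified divisor 3680: modified quotas Red 10.023, Blue 5.145, Green 6.054, Gold 4.978, Silver 5.299, Violet 11.746.
Rounding down: Red 10, Blue 5, Green 6, Gold 4, Silver 5, Violet 11 (total 41).
Gold receives 4.

4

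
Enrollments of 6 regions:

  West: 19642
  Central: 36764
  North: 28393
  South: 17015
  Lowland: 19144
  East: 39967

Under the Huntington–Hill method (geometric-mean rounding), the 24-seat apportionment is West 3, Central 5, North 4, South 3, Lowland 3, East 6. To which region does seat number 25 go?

Priority for the next seat is population ÷ (√(s·(s+1))).
Priorities: West 5670.157, Central 6712.157, North 6348.868, South 4911.807, Lowland 5526.397, East 6167.042.
Highest priority: Central.

Central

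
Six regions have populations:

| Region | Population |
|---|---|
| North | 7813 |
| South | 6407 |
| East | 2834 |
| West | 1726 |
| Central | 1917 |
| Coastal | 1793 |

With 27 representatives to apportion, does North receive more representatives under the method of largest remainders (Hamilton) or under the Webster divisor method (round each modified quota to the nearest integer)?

Webster

Hamilton: North 9, South 8, East 4, West 2, Central 2, Coastal 2.
Webster: North 10, South 8, East 3, West 2, Central 2, Coastal 2.
North gets 9 under Hamilton and 10 under Webster.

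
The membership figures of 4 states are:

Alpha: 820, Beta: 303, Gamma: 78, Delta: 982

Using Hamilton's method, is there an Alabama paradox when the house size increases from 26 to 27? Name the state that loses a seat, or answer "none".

At 26 seats: Alpha 10, Beta 3, Gamma 1, Delta 12.
At 27 seats: Alpha 10, Beta 4, Gamma 1, Delta 12.
No state's allocation decreased.

none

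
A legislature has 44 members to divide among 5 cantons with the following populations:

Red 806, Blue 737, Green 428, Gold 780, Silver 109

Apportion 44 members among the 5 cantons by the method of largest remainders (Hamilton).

Red=12, Blue=11, Green=7, Gold=12, Silver=2

The standard divisor is 2860/44 = 65.
Standard quotas: Red 12.400, Blue 11.338, Green 6.585, Gold 12.000, Silver 1.677.
Lower quotas: Red 12, Blue 11, Green 6, Gold 12, Silver 1 (sum 42, leaving 2 seats).
Remainders in descending order: Silver 0.677, Green 0.585, Red 0.400, Blue 0.338, Gold 0.000.
The surplus seats go to Silver, Green.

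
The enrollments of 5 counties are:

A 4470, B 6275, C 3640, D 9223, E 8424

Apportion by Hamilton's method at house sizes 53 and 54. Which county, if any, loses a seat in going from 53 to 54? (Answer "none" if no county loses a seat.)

A

At 53 seats: A 8, B 10, C 6, D 15, E 14.
At 54 seats: A 7, B 11, C 6, D 16, E 14.
A drops from 8 to 7.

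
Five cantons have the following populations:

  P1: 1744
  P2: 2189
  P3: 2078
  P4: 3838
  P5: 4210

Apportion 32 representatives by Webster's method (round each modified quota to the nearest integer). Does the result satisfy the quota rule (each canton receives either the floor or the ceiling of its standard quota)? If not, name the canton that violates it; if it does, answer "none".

none

Standard quotas: P1 3.970, P2 4.982, P3 4.730, P4 8.736, P5 9.582.
Webster allocation: P1 4, P2 5, P3 5, P4 9, P5 9.
Every allocation lies between the lower and upper quota.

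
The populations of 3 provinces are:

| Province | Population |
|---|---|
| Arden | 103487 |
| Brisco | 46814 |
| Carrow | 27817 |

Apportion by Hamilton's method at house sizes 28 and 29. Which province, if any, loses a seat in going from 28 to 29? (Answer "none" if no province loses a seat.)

Carrow

At 28 seats: Arden 16, Brisco 7, Carrow 5.
At 29 seats: Arden 17, Brisco 8, Carrow 4.
Carrow drops from 5 to 4.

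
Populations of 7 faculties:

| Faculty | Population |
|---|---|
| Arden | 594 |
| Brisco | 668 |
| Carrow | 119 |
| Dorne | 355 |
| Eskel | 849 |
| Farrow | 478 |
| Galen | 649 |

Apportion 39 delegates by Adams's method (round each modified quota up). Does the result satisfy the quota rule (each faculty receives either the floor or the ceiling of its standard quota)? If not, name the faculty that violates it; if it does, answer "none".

none

Standard quotas: Arden 6.241, Brisco 7.018, Carrow 1.250, Dorne 3.730, Eskel 8.920, Farrow 5.022, Galen 6.819.
Adams allocation: Arden 6, Brisco 7, Carrow 2, Dorne 4, Eskel 8, Farrow 5, Galen 7.
Every allocation lies between the lower and upper quota.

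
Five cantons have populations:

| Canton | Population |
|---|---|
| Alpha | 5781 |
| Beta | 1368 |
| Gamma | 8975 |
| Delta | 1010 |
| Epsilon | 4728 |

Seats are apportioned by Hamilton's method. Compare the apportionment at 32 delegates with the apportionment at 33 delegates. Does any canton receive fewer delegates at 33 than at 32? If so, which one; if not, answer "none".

At 32 seats: Alpha 8, Beta 2, Gamma 13, Delta 2, Epsilon 7.
At 33 seats: Alpha 9, Beta 2, Gamma 14, Delta 1, Epsilon 7.
Delta drops from 2 to 1.

Delta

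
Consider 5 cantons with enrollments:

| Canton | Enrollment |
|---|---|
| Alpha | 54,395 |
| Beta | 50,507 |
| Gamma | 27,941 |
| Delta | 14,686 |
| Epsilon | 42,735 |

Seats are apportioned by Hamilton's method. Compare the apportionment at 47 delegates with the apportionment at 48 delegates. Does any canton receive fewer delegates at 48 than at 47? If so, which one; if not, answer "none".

Delta

At 47 seats: Alpha 13, Beta 12, Gamma 7, Delta 4, Epsilon 11.
At 48 seats: Alpha 14, Beta 13, Gamma 7, Delta 3, Epsilon 11.
Delta drops from 4 to 3.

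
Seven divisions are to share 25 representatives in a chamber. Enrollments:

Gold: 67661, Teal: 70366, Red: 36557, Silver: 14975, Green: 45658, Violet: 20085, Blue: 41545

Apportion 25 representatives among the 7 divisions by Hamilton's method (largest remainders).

Gold: 6; Teal: 6; Red: 3; Silver: 1; Green: 4; Violet: 2; Blue: 3

Total 296847; standard divisor 296847/25 ≈ 11873.88.
Standard quotas: Gold 5.6983, Teal 5.9261, Red 3.0788, Silver 1.2612, Green 3.8452, Violet 1.6915, Blue 3.4989.
Lower quotas: Gold 5, Teal 5, Red 3, Silver 1, Green 3, Violet 1, Blue 3 (sum 21, leaving 4 seats).
Remainders in descending order: Teal 0.9261, Green 0.8452, Gold 0.6983, Violet 0.6915, Blue 0.4989, Silver 0.2612, Red 0.0788.
The surplus seats go to Teal, Green, Gold, Violet.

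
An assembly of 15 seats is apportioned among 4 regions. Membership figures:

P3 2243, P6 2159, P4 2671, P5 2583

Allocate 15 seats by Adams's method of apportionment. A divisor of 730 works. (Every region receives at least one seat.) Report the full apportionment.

With modified divisor 730: modified quotas P3 3.073, P6 2.958, P4 3.659, P5 3.538.
Rounding up: P3 4, P6 3, P4 4, P5 4 (total 15).

P3=4, P6=3, P4=4, P5=4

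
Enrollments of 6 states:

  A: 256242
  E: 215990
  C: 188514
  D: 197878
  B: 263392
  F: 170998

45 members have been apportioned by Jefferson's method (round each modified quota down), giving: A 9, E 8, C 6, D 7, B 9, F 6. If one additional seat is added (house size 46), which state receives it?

C

Priority for the next seat is population ÷ (current seats + 1).
Priorities: A 25624.200, E 23998.889, C 26930.571, D 24734.750, B 26339.200, F 24428.286.
Highest priority: C.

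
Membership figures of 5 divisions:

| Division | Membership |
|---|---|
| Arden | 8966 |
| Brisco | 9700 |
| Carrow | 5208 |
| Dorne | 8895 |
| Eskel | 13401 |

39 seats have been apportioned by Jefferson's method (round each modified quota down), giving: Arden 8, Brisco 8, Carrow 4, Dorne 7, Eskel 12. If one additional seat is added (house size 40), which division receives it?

Dorne

Priority for the next seat is population ÷ (current seats + 1).
Priorities: Arden 996.222, Brisco 1077.778, Carrow 1041.600, Dorne 1111.875, Eskel 1030.846.
Highest priority: Dorne.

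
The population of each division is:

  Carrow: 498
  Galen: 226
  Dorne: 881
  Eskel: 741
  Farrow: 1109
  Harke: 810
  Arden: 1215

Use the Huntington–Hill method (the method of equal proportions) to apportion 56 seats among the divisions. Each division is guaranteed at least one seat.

With divisor 97: modified quotas Carrow 5.134, Galen 2.330, Dorne 9.082, Eskel 7.639, Farrow 11.433, Harke 8.351, Arden 12.526.
Geometric-mean thresholds: Carrow √(5·6)=5.477, Galen √(2·3)=2.449, Dorne √(9·10)=9.487, Eskel √(7·8)=7.483, Farrow √(11·12)=11.489, Harke √(8·9)=8.485, Arden √(12·13)=12.490.
Each quota rounded against its threshold gives Carrow 5, Galen 2, Dorne 9, Eskel 8, Farrow 11, Harke 8, Arden 13 (total 56).

Carrow=5; Galen=2; Dorne=9; Eskel=8; Farrow=11; Harke=8; Arden=13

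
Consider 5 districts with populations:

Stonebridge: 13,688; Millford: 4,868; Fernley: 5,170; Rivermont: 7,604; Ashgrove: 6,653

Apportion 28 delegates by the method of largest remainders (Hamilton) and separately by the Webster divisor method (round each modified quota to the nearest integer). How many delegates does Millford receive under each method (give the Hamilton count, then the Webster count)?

3 and 4

Hamilton: Stonebridge 10, Millford 3, Fernley 4, Rivermont 6, Ashgrove 5.
Webster: Stonebridge 10, Millford 4, Fernley 4, Rivermont 5, Ashgrove 5.
Millford gets 3 under Hamilton and 4 under Webster.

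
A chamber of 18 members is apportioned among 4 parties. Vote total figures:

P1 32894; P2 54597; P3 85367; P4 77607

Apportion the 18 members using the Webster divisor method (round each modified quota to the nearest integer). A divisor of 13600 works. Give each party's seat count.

P1: 2, P2: 4, P3: 6, P4: 6

With modified divisor 13600: modified quotas P1 2.419, P2 4.014, P3 6.277, P4 5.706.
Rounding to the nearest integer: P1 2, P2 4, P3 6, P4 6 (total 18).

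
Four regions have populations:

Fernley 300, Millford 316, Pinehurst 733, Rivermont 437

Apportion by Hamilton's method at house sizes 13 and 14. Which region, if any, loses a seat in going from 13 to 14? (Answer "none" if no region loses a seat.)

At 13 seats: Fernley 2, Millford 2, Pinehurst 6, Rivermont 3.
At 14 seats: Fernley 2, Millford 3, Pinehurst 6, Rivermont 3.
No region's allocation decreased.

none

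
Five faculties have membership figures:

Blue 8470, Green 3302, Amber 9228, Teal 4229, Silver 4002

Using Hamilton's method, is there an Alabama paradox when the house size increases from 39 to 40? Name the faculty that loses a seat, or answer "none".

Green

At 39 seats: Blue 11, Green 5, Amber 12, Teal 6, Silver 5.
At 40 seats: Blue 12, Green 4, Amber 13, Teal 6, Silver 5.
Green drops from 5 to 4.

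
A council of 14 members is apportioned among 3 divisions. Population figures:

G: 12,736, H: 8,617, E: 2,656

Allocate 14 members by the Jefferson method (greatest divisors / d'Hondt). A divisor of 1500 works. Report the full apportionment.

G 8, H 5, E 1

With modified divisor 1500: modified quotas G 8.491, H 5.745, E 1.771.
Rounding down: G 8, H 5, E 1 (total 14).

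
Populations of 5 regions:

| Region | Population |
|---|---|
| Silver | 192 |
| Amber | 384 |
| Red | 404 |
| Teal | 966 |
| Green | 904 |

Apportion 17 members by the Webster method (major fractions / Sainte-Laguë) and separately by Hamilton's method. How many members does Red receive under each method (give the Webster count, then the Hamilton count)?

2 and 3

Webster: Silver 1, Amber 2, Red 2, Teal 6, Green 6.
Hamilton: Silver 1, Amber 2, Red 3, Teal 6, Green 5.
Red gets 2 under Webster and 3 under Hamilton.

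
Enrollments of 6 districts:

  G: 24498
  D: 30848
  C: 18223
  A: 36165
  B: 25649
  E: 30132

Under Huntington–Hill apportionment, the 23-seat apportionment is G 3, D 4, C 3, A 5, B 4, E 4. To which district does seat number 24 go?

Priority for the next seat is population ÷ (√(s·(s+1))).
Priorities: G 7071.963, D 6897.822, C 5260.527, A 6602.795, B 5735.291, E 6737.720.
Highest priority: G.

G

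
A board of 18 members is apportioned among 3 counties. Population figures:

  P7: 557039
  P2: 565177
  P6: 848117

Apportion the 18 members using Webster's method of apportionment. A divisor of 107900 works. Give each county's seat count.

With modified divisor 107900: modified quotas P7 5.163, P2 5.238, P6 7.860.
Rounding to the nearest integer: P7 5, P2 5, P6 8 (total 18).

P7 5, P2 5, P6 8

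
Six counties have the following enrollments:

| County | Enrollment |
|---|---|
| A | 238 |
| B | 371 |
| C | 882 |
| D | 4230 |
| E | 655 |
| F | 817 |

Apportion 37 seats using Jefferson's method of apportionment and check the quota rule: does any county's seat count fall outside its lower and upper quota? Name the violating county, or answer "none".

Standard quotas: A 1.224, B 1.908, C 4.537, D 21.759, E 3.369, F 4.203.
Jefferson allocation: A 1, B 2, C 4, D 23, E 3, F 4.
D has quota 21.759 (lower 21, upper 22) but receives 23 — outside the quota interval.

D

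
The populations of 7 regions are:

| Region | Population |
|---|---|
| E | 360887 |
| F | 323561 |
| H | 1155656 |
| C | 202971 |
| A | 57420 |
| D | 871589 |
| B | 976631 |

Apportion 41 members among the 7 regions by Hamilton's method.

Total 3948715; standard divisor 3948715/41 ≈ 96310.122.
Standard quotas: E 3.7471, F 3.3596, H 11.9993, C 2.1075, A 0.5962, D 9.0498, B 10.1405.
Lower quotas: E 3, F 3, H 11, C 2, A 0, D 9, B 10 (sum 38, leaving 3 seats).
Remainders in descending order: H 0.9993, E 0.7471, A 0.5962, F 0.3596, B 0.1405, C 0.1075, D 0.0498.
Largest remainders: H, E, A receive the extra seats.

E 4, F 3, H 12, C 2, A 1, D 9, B 10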